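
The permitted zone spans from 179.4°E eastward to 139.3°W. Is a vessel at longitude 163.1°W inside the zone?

Yes

Band width going east from +179.4° to -139.3°: ((-139.3 − 179.4) mod 360) = 41.3°.
Offset of -163.1° east of the west edge: ((-163.1 − 179.4) mod 360) = 17.5°.
17.5° ≤ 41.3° ⇒ inside.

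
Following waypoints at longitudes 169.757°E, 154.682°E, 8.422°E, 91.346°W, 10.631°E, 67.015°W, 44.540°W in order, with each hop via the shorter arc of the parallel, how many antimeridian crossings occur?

Leg 1: +169.757° → +154.682°, shortest Δλ = -15.075° (west) — does not cross 180°.
Leg 2: +154.682° → +8.422°, shortest Δλ = -146.26° (west) — does not cross 180°.
Leg 3: +8.422° → -91.346°, shortest Δλ = -99.768° (west) — does not cross 180°.
Leg 4: -91.346° → +10.631°, shortest Δλ = 101.977° (east) — does not cross 180°.
Leg 5: +10.631° → -67.015°, shortest Δλ = -77.646° (west) — does not cross 180°.
Leg 6: -67.015° → -44.540°, shortest Δλ = 22.475° (east) — does not cross 180°.
Total crossings: 0.

0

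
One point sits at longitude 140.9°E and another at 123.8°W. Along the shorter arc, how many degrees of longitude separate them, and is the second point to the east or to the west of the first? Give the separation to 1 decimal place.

Raw difference: -123.8 − 140.9 = -264.7°.
Normalise into (−180°, 180°]: -264.7° + 360° = 95.3°.
Positive ⇒ the second point lies to the east; separation 95.3°.

95.3° east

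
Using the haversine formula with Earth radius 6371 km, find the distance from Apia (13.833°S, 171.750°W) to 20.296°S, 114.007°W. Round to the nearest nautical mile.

Δλ = -114.007 − -171.750 = 57.743°.
Δφ = -20.296 − -13.833 = -6.463°.
a = sin²(Δφ/2) + cos φ₁ · cos φ₂ · sin²(Δλ/2) = 0.215502.
c = 2·atan2(√a, √(1−a)) = 0.96551 rad → d = 6371·c ≈ 6151.27 km ≈ 3321.42 nmi.

3321 nmi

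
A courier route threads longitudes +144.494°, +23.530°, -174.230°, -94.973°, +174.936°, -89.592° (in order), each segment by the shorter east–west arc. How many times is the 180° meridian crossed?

3

Leg 1: +144.494° → +23.530°, shortest Δλ = -120.964° (west) — does not cross 180°.
Leg 2: +23.530° → -174.230°, shortest Δλ = 162.24° (east) — crosses 180°.
Leg 3: -174.230° → -94.973°, shortest Δλ = 79.257° (east) — does not cross 180°.
Leg 4: -94.973° → +174.936°, shortest Δλ = -90.091° (west) — crosses 180°.
Leg 5: +174.936° → -89.592°, shortest Δλ = 95.472° (east) — crosses 180°.
Total crossings: 3.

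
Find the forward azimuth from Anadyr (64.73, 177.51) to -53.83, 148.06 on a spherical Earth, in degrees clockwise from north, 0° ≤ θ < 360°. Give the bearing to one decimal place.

Δλ = 148.06 − 177.51 = -29.45°.
θ = atan2( sin Δλ · cos φ₂ , cos φ₁ · sin φ₂ − sin φ₁ · cos φ₂ · cos Δλ )
  = atan2(-0.29017, -0.80935) = -160.276° → normalised to [0°, 360°): 199.724°.

199.7°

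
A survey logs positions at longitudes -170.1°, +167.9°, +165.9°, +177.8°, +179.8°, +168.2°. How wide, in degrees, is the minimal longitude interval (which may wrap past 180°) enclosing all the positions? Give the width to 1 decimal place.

24.0°

Sort the longitudes: -170.1°, +165.9°, +167.9°, +168.2°, +177.8°, +179.8°.
Eastward gaps between consecutive values (wrapping around): 336.0°, 2.0°, 0.3°, 9.6°, 2.0°, 10.1°.
Largest gap = 336.0° ⇒ minimal covering band is its complement: 360° − 336.0° = 24.0°.
Band runs from +165.9° eastward to -170.1°, crossing the antimeridian.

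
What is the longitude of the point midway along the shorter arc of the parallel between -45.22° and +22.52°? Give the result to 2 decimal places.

-11.35°

Signed shortest Δλ from -45.22° to +22.52° is +67.74°.
Midpoint longitude = -45.22° + (+67.74°)/2 = -45.22° + 33.87° = -11.35°.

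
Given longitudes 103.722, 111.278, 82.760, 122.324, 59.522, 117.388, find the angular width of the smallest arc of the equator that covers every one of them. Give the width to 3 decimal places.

62.802°

Sort the longitudes: +59.522°, +82.760°, +103.722°, +111.278°, +117.388°, +122.324°.
Eastward gaps between consecutive values (wrapping around): 23.238°, 20.962°, 7.556°, 6.110°, 4.936°, 297.198°.
Largest gap = 297.198° ⇒ minimal covering band is its complement: 360° − 297.198° = 62.802°.
Band runs from +59.522° eastward to +122.324°.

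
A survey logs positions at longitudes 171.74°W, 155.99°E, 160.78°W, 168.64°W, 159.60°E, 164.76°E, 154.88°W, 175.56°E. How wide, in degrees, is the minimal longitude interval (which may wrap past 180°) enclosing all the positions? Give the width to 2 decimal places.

Sort the longitudes: -171.74°, -168.64°, -160.78°, -154.88°, +155.99°, +159.60°, +164.76°, +175.56°.
Eastward gaps between consecutive values (wrapping around): 3.10°, 7.86°, 5.90°, 310.87°, 3.61°, 5.16°, 10.80°, 12.70°.
Largest gap = 310.87° ⇒ minimal covering band is its complement: 360° − 310.87° = 49.13°.
Band runs from +155.99° eastward to -154.88°, crossing the antimeridian.

49.13°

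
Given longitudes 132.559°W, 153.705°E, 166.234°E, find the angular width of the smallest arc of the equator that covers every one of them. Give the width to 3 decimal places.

Sort the longitudes: -132.559°, +153.705°, +166.234°.
Eastward gaps between consecutive values (wrapping around): 286.264°, 12.529°, 61.207°.
Largest gap = 286.264° ⇒ minimal covering band is its complement: 360° − 286.264° = 73.736°.
Band runs from +153.705° eastward to -132.559°, crossing the antimeridian.

73.736°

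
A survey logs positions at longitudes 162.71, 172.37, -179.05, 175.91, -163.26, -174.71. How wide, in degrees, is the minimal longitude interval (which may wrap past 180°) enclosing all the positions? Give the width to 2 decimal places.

34.03°

Sort the longitudes: -179.05°, -174.71°, -163.26°, +162.71°, +172.37°, +175.91°.
Eastward gaps between consecutive values (wrapping around): 4.34°, 11.45°, 325.97°, 9.66°, 3.54°, 5.04°.
Largest gap = 325.97° ⇒ minimal covering band is its complement: 360° − 325.97° = 34.03°.
Band runs from +162.71° eastward to -163.26°, crossing the antimeridian.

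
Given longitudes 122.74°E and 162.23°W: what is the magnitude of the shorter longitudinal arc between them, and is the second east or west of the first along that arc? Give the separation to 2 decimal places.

75.03° east

Raw difference: -162.23 − 122.74 = -284.97°.
Normalise into (−180°, 180°]: -284.97° + 360° = 75.03°.
Positive ⇒ the second point lies to the east; separation 75.03°.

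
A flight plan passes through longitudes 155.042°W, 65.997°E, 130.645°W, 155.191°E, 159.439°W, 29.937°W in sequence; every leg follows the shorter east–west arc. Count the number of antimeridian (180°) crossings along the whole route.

4

Leg 1: -155.042° → +65.997°, shortest Δλ = -138.961° (west) — crosses 180°.
Leg 2: +65.997° → -130.645°, shortest Δλ = 163.358° (east) — crosses 180°.
Leg 3: -130.645° → +155.191°, shortest Δλ = -74.164° (west) — crosses 180°.
Leg 4: +155.191° → -159.439°, shortest Δλ = 45.37° (east) — crosses 180°.
Leg 5: -159.439° → -29.937°, shortest Δλ = 129.502° (east) — does not cross 180°.
Total crossings: 4.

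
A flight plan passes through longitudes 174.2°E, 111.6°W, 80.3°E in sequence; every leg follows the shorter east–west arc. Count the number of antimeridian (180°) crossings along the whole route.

2

Leg 1: +174.2° → -111.6°, shortest Δλ = 74.2° (east) — crosses 180°.
Leg 2: -111.6° → +80.3°, shortest Δλ = -168.1° (west) — crosses 180°.
Total crossings: 2.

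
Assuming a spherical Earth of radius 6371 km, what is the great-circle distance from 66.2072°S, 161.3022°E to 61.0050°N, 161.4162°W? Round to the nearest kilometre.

Δλ = -161.4162 − 161.3022 = -322.7184°; wrapped into (−180°, 180°]: 37.2816°.
Δφ = 61.0050 − -66.2072 = 127.2122°.
a = sin²(Δφ/2) + cos φ₁ · cos φ₂ · sin²(Δλ/2) = 0.822364.
c = 2·atan2(√a, √(1−a)) = 2.27146 rad → d = 6371·c ≈ 14471.49 km.

14471 km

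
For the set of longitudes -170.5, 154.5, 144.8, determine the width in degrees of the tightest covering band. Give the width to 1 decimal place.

44.7°

Sort the longitudes: -170.5°, +144.8°, +154.5°.
Eastward gaps between consecutive values (wrapping around): 315.3°, 9.7°, 35.0°.
Largest gap = 315.3° ⇒ minimal covering band is its complement: 360° − 315.3° = 44.7°.
Band runs from +144.8° eastward to -170.5°, crossing the antimeridian.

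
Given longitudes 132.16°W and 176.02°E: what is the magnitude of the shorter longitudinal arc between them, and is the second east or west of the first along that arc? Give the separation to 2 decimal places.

Raw difference: 176.02 − -132.16 = 308.18°.
Normalise into (−180°, 180°]: 308.18° − 360° = -51.82°.
Negative ⇒ the second point lies to the west; separation 51.82°.

51.82° west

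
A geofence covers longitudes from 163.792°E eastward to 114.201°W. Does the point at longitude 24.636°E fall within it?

Band width going east from +163.792° to -114.201°: ((-114.201 − 163.792) mod 360) = 82.007°.
Offset of +24.636° east of the west edge: ((24.636 − 163.792) mod 360) = 220.844°.
220.844° > 82.007° ⇒ outside.

No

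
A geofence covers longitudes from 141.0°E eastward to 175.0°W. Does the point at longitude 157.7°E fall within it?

Band width going east from +141.0° to -175.0°: ((-175.0 − 141.0) mod 360) = 44.0°.
Offset of +157.7° east of the west edge: ((157.7 − 141.0) mod 360) = 16.7°.
16.7° ≤ 44.0° ⇒ inside.

Yes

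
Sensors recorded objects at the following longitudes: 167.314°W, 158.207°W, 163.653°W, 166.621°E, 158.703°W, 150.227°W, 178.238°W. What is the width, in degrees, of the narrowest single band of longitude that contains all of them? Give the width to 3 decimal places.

Sort the longitudes: -178.238°, -167.314°, -163.653°, -158.703°, -158.207°, -150.227°, +166.621°.
Eastward gaps between consecutive values (wrapping around): 10.924°, 3.661°, 4.950°, 0.496°, 7.980°, 316.848°, 15.141°.
Largest gap = 316.848° ⇒ minimal covering band is its complement: 360° − 316.848° = 43.152°.
Band runs from +166.621° eastward to -150.227°, crossing the antimeridian.

43.152°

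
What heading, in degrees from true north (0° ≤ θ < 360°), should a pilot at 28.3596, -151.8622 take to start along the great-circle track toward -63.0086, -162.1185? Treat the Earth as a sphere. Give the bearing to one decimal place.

184.6°

Δλ = -162.1185 − -151.8622 = -10.2563°.
θ = atan2( sin Δλ · cos φ₂ , cos φ₁ · sin φ₂ − sin φ₁ · cos φ₂ · cos Δλ )
  = atan2(-0.08081, -0.99627) = -175.363° → normalised to [0°, 360°): 184.637°.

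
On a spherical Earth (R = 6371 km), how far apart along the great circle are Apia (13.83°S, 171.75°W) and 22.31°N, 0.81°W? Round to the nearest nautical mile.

10082 nmi

Δλ = -0.81 − -171.75 = 170.94°.
Δφ = 22.31 − -13.83 = 36.14°.
a = sin²(Δφ/2) + cos φ₁ · cos φ₂ · sin²(Δλ/2) = 0.988930.
c = 2·atan2(√a, √(1−a)) = 2.93077 rad → d = 6371·c ≈ 18671.96 km ≈ 10082.05 nmi.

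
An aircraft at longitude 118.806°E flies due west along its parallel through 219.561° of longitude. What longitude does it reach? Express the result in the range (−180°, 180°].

Start at +118.806°; shift −219.561° → -100.755°.
-100.755° already lies in (−180°, 180°].

100.755°W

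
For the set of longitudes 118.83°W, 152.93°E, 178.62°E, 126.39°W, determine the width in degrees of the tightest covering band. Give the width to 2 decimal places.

88.24°

Sort the longitudes: -126.39°, -118.83°, +152.93°, +178.62°.
Eastward gaps between consecutive values (wrapping around): 7.56°, 271.76°, 25.69°, 54.99°.
Largest gap = 271.76° ⇒ minimal covering band is its complement: 360° − 271.76° = 88.24°.
Band runs from +152.93° eastward to -118.83°, crossing the antimeridian.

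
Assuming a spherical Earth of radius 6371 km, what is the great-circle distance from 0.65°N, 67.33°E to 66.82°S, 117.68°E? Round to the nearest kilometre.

8459 km

Δλ = 117.68 − 67.33 = 50.35°.
Δφ = -66.82 − 0.65 = -67.47°.
a = sin²(Δφ/2) + cos φ₁ · cos φ₂ · sin²(Δλ/2) = 0.379638.
c = 2·atan2(√a, √(1−a)) = 1.32769 rad → d = 6371·c ≈ 8458.68 km.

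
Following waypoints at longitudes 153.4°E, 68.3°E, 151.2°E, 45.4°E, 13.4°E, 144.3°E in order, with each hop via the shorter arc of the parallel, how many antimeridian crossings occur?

Leg 1: +153.4° → +68.3°, shortest Δλ = -85.1° (west) — does not cross 180°.
Leg 2: +68.3° → +151.2°, shortest Δλ = 82.9° (east) — does not cross 180°.
Leg 3: +151.2° → +45.4°, shortest Δλ = -105.8° (west) — does not cross 180°.
Leg 4: +45.4° → +13.4°, shortest Δλ = -32.0° (west) — does not cross 180°.
Leg 5: +13.4° → +144.3°, shortest Δλ = 130.9° (east) — does not cross 180°.
Total crossings: 0.

0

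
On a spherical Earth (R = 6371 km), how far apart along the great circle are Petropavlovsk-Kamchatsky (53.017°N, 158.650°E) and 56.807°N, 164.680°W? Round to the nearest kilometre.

Δλ = -164.680 − 158.650 = -323.330°; wrapped into (−180°, 180°]: 36.670°.
Δφ = 56.807 − 53.017 = 3.790°.
a = sin²(Δφ/2) + cos φ₁ · cos φ₂ · sin²(Δλ/2) = 0.033684.
c = 2·atan2(√a, √(1−a)) = 0.36915 rad → d = 6371·c ≈ 2351.88 km.

2352 km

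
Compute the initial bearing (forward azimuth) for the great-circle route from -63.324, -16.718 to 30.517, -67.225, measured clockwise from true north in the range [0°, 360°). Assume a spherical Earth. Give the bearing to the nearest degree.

Δλ = -67.225 − -16.718 = -50.507°.
θ = atan2( sin Δλ · cos φ₂ , cos φ₁ · sin φ₂ − sin φ₁ · cos φ₂ · cos Δλ )
  = atan2(-0.66480, 0.71754) = -42.815° → normalised to [0°, 360°): 317.185°.

317°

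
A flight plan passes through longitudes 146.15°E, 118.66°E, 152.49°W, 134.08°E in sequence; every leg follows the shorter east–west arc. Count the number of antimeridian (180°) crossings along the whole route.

Leg 1: +146.15° → +118.66°, shortest Δλ = -27.49° (west) — does not cross 180°.
Leg 2: +118.66° → -152.49°, shortest Δλ = 88.85° (east) — crosses 180°.
Leg 3: -152.49° → +134.08°, shortest Δλ = -73.43° (west) — crosses 180°.
Total crossings: 2.

2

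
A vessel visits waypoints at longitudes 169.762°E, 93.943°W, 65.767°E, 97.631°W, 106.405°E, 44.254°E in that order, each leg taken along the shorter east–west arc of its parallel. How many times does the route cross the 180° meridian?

Leg 1: +169.762° → -93.943°, shortest Δλ = 96.295° (east) — crosses 180°.
Leg 2: -93.943° → +65.767°, shortest Δλ = 159.71° (east) — does not cross 180°.
Leg 3: +65.767° → -97.631°, shortest Δλ = -163.398° (west) — does not cross 180°.
Leg 4: -97.631° → +106.405°, shortest Δλ = -155.964° (west) — crosses 180°.
Leg 5: +106.405° → +44.254°, shortest Δλ = -62.151° (west) — does not cross 180°.
Total crossings: 2.

2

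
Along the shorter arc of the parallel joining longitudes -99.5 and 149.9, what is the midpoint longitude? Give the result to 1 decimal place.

Signed shortest Δλ from -99.5° to +149.9° is -110.6°.
Midpoint longitude = -99.5° + (-110.6°)/2 = -99.5° − 55.3° = -154.8°.
(The naïve average (-99.5 + +149.9)/2 = 25.2° is on the wrong side of the globe.)

-154.8°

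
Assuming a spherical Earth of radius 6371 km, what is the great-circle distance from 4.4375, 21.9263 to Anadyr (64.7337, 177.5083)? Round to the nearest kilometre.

12066 km

Δλ = 177.5083 − 21.9263 = 155.5820°.
Δφ = 64.7337 − 4.4375 = 60.2962°.
a = sin²(Δφ/2) + cos φ₁ · cos φ₂ · sin²(Δλ/2) = 0.658757.
c = 2·atan2(√a, √(1−a)) = 1.89390 rad → d = 6371·c ≈ 12066.05 km.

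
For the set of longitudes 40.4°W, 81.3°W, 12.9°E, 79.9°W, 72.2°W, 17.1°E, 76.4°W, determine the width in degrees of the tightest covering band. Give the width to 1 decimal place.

Sort the longitudes: -81.3°, -79.9°, -76.4°, -72.2°, -40.4°, +12.9°, +17.1°.
Eastward gaps between consecutive values (wrapping around): 1.4°, 3.5°, 4.2°, 31.8°, 53.3°, 4.2°, 261.6°.
Largest gap = 261.6° ⇒ minimal covering band is its complement: 360° − 261.6° = 98.4°.
Band runs from -81.3° eastward to +17.1°.

98.4°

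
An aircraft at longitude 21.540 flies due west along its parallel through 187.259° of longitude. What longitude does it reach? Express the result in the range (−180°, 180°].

Start at +21.540°; shift −187.259° → -165.719°.
-165.719° already lies in (−180°, 180°].

-165.719°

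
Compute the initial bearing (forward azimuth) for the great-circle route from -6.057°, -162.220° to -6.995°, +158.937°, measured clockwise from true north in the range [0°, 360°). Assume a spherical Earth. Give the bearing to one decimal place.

Δλ = 158.937 − -162.220 = 321.157°; wrapped into (−180°, 180°]: -38.843°.
θ = atan2( sin Δλ · cos φ₂ , cos φ₁ · sin φ₂ − sin φ₁ · cos φ₂ · cos Δλ )
  = atan2(-0.62252, -0.03953) = -93.633° → normalised to [0°, 360°): 266.367°.

266.4°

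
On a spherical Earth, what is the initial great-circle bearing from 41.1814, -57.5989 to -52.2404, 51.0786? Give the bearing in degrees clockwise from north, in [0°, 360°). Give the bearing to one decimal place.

Δλ = 51.0786 − -57.5989 = 108.6775°.
θ = atan2( sin Δλ · cos φ₂ , cos φ₁ · sin φ₂ − sin φ₁ · cos φ₂ · cos Δλ )
  = atan2(0.58010, -0.46590) = 128.769° → normalised to [0°, 360°): 128.769°.

128.8°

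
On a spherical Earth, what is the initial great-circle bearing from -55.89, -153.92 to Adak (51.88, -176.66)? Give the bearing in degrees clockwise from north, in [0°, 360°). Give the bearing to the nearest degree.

Δλ = -176.66 − -153.92 = -22.74°.
θ = atan2( sin Δλ · cos φ₂ , cos φ₁ · sin φ₂ − sin φ₁ · cos φ₂ · cos Δλ )
  = atan2(-0.23862, 0.91256) = -14.654° → normalised to [0°, 360°): 345.346°.

345°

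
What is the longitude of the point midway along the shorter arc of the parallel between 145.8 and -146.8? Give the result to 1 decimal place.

+179.5°

Signed shortest Δλ from +145.8° to -146.8° is +67.4°.
Midpoint longitude = +145.8° + (+67.4°)/2 = +145.8° + 33.7° = +179.5°.
(The naïve average (+145.8 + -146.8)/2 = -0.5° is on the wrong side of the globe.)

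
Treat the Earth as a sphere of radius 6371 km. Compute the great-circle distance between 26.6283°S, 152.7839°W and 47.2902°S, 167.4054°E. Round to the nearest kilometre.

Δλ = 167.4054 − -152.7839 = 320.1893°; wrapped into (−180°, 180°]: -39.8107°.
Δφ = -47.2902 − -26.6283 = -20.6619°.
a = sin²(Δφ/2) + cos φ₁ · cos φ₂ · sin²(Δλ/2) = 0.102446.
c = 2·atan2(√a, √(1−a)) = 0.65161 rad → d = 6371·c ≈ 4151.42 km.

4151 km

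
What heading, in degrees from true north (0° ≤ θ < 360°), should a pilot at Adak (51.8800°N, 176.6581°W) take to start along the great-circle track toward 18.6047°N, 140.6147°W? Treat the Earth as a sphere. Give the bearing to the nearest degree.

126°

Δλ = -140.6147 − -176.6581 = 36.0434°.
θ = atan2( sin Δλ · cos φ₂ , cos φ₁ · sin φ₂ − sin φ₁ · cos φ₂ · cos Δλ )
  = atan2(0.55765, -0.40593) = 126.052° → normalised to [0°, 360°): 126.052°.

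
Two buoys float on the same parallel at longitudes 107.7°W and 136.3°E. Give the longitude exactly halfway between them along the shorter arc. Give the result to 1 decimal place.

Signed shortest Δλ from -107.7° to +136.3° is -116.0°.
Midpoint longitude = -107.7° + (-116.0°)/2 = -107.7° − 58.0° = -165.7°.
(The naïve average (-107.7 + +136.3)/2 = 14.3° is on the wrong side of the globe.)

165.7°W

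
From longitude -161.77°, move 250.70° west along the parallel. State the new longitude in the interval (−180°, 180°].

-52.47°

Start at -161.77°; shift −250.70° → -412.47°.
-412.47° lies outside (−180°, 180°]; add 360° → -52.47°.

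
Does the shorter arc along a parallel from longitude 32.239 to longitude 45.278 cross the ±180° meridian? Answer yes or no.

Signed shortest Δλ = ((45.278 − 32.239 + 180) mod 360) − 180 = 13.039°.
Going east by 13.039° from +32.239° reaches +45.278° without touching 180°.

No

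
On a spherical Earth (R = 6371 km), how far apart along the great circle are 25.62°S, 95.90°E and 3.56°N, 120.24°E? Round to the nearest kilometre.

4172 km

Δλ = 120.24 − 95.90 = 24.34°.
Δφ = 3.56 − -25.62 = 29.18°.
a = sin²(Δφ/2) + cos φ₁ · cos φ₂ · sin²(Δλ/2) = 0.103449.
c = 2·atan2(√a, √(1−a)) = 0.65491 rad → d = 6371·c ≈ 4172.44 km.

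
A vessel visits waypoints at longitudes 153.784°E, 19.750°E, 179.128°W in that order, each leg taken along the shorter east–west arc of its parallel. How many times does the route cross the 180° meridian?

Leg 1: +153.784° → +19.750°, shortest Δλ = -134.034° (west) — does not cross 180°.
Leg 2: +19.750° → -179.128°, shortest Δλ = 161.122° (east) — crosses 180°.
Total crossings: 1.

1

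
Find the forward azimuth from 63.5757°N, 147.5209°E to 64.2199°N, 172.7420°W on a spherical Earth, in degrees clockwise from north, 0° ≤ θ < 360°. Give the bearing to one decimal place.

Δλ = -172.7420 − 147.5209 = -320.2629°; wrapped into (−180°, 180°]: 39.7371°.
θ = atan2( sin Δλ · cos φ₂ , cos φ₁ · sin φ₂ − sin φ₁ · cos φ₂ · cos Δλ )
  = atan2(0.27803, 0.10122) = 69.996° → normalised to [0°, 360°): 69.996°.

70.0°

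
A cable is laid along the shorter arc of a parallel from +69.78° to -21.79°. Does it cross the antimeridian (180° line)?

No

Signed shortest Δλ = ((-21.79 − 69.78 + 180) mod 360) − 180 = -91.57°.
Going west by 91.57° from +69.78° reaches -21.79° without touching 180°.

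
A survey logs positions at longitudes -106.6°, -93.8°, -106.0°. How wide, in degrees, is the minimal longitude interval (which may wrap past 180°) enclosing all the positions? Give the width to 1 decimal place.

Sort the longitudes: -106.6°, -106.0°, -93.8°.
Eastward gaps between consecutive values (wrapping around): 0.6°, 12.2°, 347.2°.
Largest gap = 347.2° ⇒ minimal covering band is its complement: 360° − 347.2° = 12.8°.
Band runs from -106.6° eastward to -93.8°.

12.8°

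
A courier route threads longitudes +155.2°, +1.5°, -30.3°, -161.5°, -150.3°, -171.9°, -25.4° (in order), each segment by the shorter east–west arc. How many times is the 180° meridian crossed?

0

Leg 1: +155.2° → +1.5°, shortest Δλ = -153.7° (west) — does not cross 180°.
Leg 2: +1.5° → -30.3°, shortest Δλ = -31.8° (west) — does not cross 180°.
Leg 3: -30.3° → -161.5°, shortest Δλ = -131.2° (west) — does not cross 180°.
Leg 4: -161.5° → -150.3°, shortest Δλ = 11.2° (east) — does not cross 180°.
Leg 5: -150.3° → -171.9°, shortest Δλ = -21.6° (west) — does not cross 180°.
Leg 6: -171.9° → -25.4°, shortest Δλ = 146.5° (east) — does not cross 180°.
Total crossings: 0.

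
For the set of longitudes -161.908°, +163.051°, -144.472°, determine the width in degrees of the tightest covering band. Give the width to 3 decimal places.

Sort the longitudes: -161.908°, -144.472°, +163.051°.
Eastward gaps between consecutive values (wrapping around): 17.436°, 307.523°, 35.041°.
Largest gap = 307.523° ⇒ minimal covering band is its complement: 360° − 307.523° = 52.477°.
Band runs from +163.051° eastward to -144.472°, crossing the antimeridian.

52.477°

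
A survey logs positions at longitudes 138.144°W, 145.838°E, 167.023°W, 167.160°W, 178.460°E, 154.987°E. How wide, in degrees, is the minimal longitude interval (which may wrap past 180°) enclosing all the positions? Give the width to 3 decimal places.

Sort the longitudes: -167.160°, -167.023°, -138.144°, +145.838°, +154.987°, +178.460°.
Eastward gaps between consecutive values (wrapping around): 0.137°, 28.879°, 283.982°, 9.149°, 23.473°, 14.380°.
Largest gap = 283.982° ⇒ minimal covering band is its complement: 360° − 283.982° = 76.018°.
Band runs from +145.838° eastward to -138.144°, crossing the antimeridian.

76.018°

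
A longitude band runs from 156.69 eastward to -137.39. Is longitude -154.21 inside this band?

Band width going east from +156.69° to -137.39°: ((-137.39 − 156.69) mod 360) = 65.92°.
Offset of -154.21° east of the west edge: ((-154.21 − 156.69) mod 360) = 49.10°.
49.10° ≤ 65.92° ⇒ inside.

Yes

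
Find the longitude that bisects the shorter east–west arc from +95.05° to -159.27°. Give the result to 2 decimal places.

+147.89°

Signed shortest Δλ from +95.05° to -159.27° is +105.68°.
Midpoint longitude = +95.05° + (+105.68°)/2 = +95.05° + 52.84° = +147.89°.
(The naïve average (+95.05 + -159.27)/2 = -32.11° is on the wrong side of the globe.)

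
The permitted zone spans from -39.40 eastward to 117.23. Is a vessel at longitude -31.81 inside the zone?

Band width going east from -39.40° to +117.23°: ((117.23 − -39.40) mod 360) = 156.63°.
Offset of -31.81° east of the west edge: ((-31.81 − -39.40) mod 360) = 7.59°.
7.59° ≤ 156.63° ⇒ inside.

Yes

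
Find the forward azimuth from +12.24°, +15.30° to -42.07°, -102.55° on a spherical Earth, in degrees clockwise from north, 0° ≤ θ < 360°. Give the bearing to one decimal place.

228.5°

Δλ = -102.55 − 15.30 = -117.85°.
θ = atan2( sin Δλ · cos φ₂ , cos φ₁ · sin φ₂ − sin φ₁ · cos φ₂ · cos Δλ )
  = atan2(-0.65635, -0.58129) = -131.529° → normalised to [0°, 360°): 228.471°.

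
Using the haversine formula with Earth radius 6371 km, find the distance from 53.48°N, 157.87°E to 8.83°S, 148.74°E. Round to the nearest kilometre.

6982 km

Δλ = 148.74 − 157.87 = -9.13°.
Δφ = -8.83 − 53.48 = -62.31°.
a = sin²(Δφ/2) + cos φ₁ · cos φ₂ · sin²(Δλ/2) = 0.271381.
c = 2·atan2(√a, √(1−a)) = 1.09591 rad → d = 6371·c ≈ 6982.04 km.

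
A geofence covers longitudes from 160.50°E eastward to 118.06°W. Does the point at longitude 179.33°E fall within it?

Band width going east from +160.50° to -118.06°: ((-118.06 − 160.50) mod 360) = 81.44°.
Offset of +179.33° east of the west edge: ((179.33 − 160.50) mod 360) = 18.83°.
18.83° ≤ 81.44° ⇒ inside.

Yes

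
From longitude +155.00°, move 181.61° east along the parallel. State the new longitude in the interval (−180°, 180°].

Start at +155.00°; shift +181.61° → +336.61°.
+336.61° lies outside (−180°, 180°]; subtract 360° → -23.39°.

-23.39°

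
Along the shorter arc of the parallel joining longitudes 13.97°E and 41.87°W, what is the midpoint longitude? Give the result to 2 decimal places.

13.95°W

Signed shortest Δλ from +13.97° to -41.87° is -55.84°.
Midpoint longitude = +13.97° + (-55.84°)/2 = +13.97° − 27.92° = -13.95°.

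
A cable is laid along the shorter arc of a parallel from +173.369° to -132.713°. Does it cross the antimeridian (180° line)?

Yes

Naïve |-132.713 − 173.369| = 306.082° > 180°, so the shorter arc goes the other way round — across 180°.
Signed shortest Δλ = ((-132.713 − 173.369 + 180) mod 360) − 180 = 53.918°.
Going east by 53.918° from +173.369° passes through 180° before reaching -132.713°.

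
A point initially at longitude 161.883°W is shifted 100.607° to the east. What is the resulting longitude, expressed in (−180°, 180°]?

61.276°W

Start at -161.883°; shift +100.607° → -61.276°.
-61.276° already lies in (−180°, 180°].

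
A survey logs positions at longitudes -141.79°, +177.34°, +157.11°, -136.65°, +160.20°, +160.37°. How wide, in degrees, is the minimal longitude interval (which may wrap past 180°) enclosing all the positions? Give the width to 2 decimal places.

66.24°

Sort the longitudes: -141.79°, -136.65°, +157.11°, +160.20°, +160.37°, +177.34°.
Eastward gaps between consecutive values (wrapping around): 5.14°, 293.76°, 3.09°, 0.17°, 16.97°, 40.87°.
Largest gap = 293.76° ⇒ minimal covering band is its complement: 360° − 293.76° = 66.24°.
Band runs from +157.11° eastward to -136.65°, crossing the antimeridian.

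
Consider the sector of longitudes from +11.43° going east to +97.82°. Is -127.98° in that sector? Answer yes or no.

Band width going east from +11.43° to +97.82°: ((97.82 − 11.43) mod 360) = 86.39°.
Offset of -127.98° east of the west edge: ((-127.98 − 11.43) mod 360) = 220.59°.
220.59° > 86.39° ⇒ outside.

No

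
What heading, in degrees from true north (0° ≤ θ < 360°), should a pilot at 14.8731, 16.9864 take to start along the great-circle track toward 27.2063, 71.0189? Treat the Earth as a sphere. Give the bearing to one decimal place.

66.8°

Δλ = 71.0189 − 16.9864 = 54.0325°.
θ = atan2( sin Δλ · cos φ₂ , cos φ₁ · sin φ₂ − sin φ₁ · cos φ₂ · cos Δλ )
  = atan2(0.71981, 0.30780) = 66.848° → normalised to [0°, 360°): 66.848°.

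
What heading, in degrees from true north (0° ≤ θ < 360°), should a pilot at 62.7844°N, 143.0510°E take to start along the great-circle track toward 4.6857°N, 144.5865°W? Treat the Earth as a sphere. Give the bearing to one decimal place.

103.7°

Δλ = -144.5865 − 143.0510 = -287.6375°; wrapped into (−180°, 180°]: 72.3625°.
θ = atan2( sin Δλ · cos φ₂ , cos φ₁ · sin φ₂ − sin φ₁ · cos φ₂ · cos Δλ )
  = atan2(0.94981, -0.23119) = 103.680° → normalised to [0°, 360°): 103.680°.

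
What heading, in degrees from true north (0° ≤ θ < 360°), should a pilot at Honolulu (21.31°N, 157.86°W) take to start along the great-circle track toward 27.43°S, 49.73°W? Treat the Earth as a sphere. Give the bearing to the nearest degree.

Δλ = -49.73 − -157.86 = 108.13°.
θ = atan2( sin Δλ · cos φ₂ , cos φ₁ · sin φ₂ − sin φ₁ · cos φ₂ · cos Δλ )
  = atan2(0.84351, -0.32880) = 111.296° → normalised to [0°, 360°): 111.296°.

111°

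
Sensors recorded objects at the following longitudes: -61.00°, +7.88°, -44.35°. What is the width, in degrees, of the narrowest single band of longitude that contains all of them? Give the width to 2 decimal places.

68.88°

Sort the longitudes: -61.00°, -44.35°, +7.88°.
Eastward gaps between consecutive values (wrapping around): 16.65°, 52.23°, 291.12°.
Largest gap = 291.12° ⇒ minimal covering band is its complement: 360° − 291.12° = 68.88°.
Band runs from -61.00° eastward to +7.88°.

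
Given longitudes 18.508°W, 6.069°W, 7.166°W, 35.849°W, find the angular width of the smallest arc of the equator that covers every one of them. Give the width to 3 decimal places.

29.780°

Sort the longitudes: -35.849°, -18.508°, -7.166°, -6.069°.
Eastward gaps between consecutive values (wrapping around): 17.341°, 11.342°, 1.097°, 330.220°.
Largest gap = 330.220° ⇒ minimal covering band is its complement: 360° − 330.220° = 29.780°.
Band runs from -35.849° eastward to -6.069°.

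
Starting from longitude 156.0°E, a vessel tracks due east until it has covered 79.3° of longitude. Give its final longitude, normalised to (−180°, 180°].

124.7°W

Start at +156.0°; shift +79.3° → +235.3°.
+235.3° lies outside (−180°, 180°]; subtract 360° → -124.7°.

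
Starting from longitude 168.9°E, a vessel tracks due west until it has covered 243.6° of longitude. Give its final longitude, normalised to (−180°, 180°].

Start at +168.9°; shift −243.6° → -74.7°.
-74.7° already lies in (−180°, 180°].

74.7°W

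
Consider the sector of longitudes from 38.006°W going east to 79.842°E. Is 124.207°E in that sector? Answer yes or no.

No

Band width going east from -38.006° to +79.842°: ((79.842 − -38.006) mod 360) = 117.848°.
Offset of +124.207° east of the west edge: ((124.207 − -38.006) mod 360) = 162.213°.
162.213° > 117.848° ⇒ outside.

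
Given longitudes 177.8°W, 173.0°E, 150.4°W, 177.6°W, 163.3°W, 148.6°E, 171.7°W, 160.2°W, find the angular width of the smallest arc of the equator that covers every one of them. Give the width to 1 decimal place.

61.0°

Sort the longitudes: -177.8°, -177.6°, -171.7°, -163.3°, -160.2°, -150.4°, +148.6°, +173.0°.
Eastward gaps between consecutive values (wrapping around): 0.2°, 5.9°, 8.4°, 3.1°, 9.8°, 299.0°, 24.4°, 9.2°.
Largest gap = 299.0° ⇒ minimal covering band is its complement: 360° − 299.0° = 61.0°.
Band runs from +148.6° eastward to -150.4°, crossing the antimeridian.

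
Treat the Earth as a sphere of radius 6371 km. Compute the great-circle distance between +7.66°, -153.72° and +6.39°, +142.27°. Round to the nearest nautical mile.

Δλ = 142.27 − -153.72 = 295.99°; wrapped into (−180°, 180°]: -64.01°.
Δφ = 6.39 − 7.66 = -1.27°.
a = sin²(Δφ/2) + cos φ₁ · cos φ₂ · sin²(Δλ/2) = 0.276780.
c = 2·atan2(√a, √(1−a)) = 1.10801 rad → d = 6371·c ≈ 7059.15 km ≈ 3811.64 nmi.

3812 nmi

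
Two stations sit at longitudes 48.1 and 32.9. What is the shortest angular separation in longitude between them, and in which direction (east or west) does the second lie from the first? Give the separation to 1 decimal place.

15.2° west

Raw difference: 32.9 − 48.1 = -15.2°.
Normalise into (−180°, 180°]: -15.2° stays -15.2°.
Negative ⇒ the second point lies to the west; separation 15.2°.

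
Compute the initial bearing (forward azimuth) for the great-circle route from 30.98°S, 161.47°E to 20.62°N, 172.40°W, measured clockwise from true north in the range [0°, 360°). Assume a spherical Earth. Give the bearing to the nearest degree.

29°

Δλ = -172.40 − 161.47 = -333.87°; wrapped into (−180°, 180°]: 26.13°.
θ = atan2( sin Δλ · cos φ₂ , cos φ₁ · sin φ₂ − sin φ₁ · cos φ₂ · cos Δλ )
  = atan2(0.41220, 0.73446) = 29.302° → normalised to [0°, 360°): 29.302°.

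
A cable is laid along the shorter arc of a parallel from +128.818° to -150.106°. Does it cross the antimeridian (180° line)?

Yes

Naïve |-150.106 − 128.818| = 278.924° > 180°, so the shorter arc goes the other way round — across 180°.
Signed shortest Δλ = ((-150.106 − 128.818 + 180) mod 360) − 180 = 81.076°.
Going east by 81.076° from +128.818° passes through 180° before reaching -150.106°.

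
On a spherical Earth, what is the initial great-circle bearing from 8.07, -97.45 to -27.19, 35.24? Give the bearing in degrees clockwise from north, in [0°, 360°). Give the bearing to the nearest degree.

Δλ = 35.24 − -97.45 = 132.69°.
θ = atan2( sin Δλ · cos φ₂ , cos φ₁ · sin φ₂ − sin φ₁ · cos φ₂ · cos Δλ )
  = atan2(0.65381, -0.36775) = 119.357° → normalised to [0°, 360°): 119.357°.

119°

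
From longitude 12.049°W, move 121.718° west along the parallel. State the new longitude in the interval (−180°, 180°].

133.767°W

Start at -12.049°; shift −121.718° → -133.767°.
-133.767° already lies in (−180°, 180°].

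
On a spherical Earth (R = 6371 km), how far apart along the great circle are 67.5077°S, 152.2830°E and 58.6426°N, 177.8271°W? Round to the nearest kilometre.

14239 km

Δλ = -177.8271 − 152.2830 = -330.1101°; wrapped into (−180°, 180°]: 29.8899°.
Δφ = 58.6426 − -67.5077 = 126.1503°.
a = sin²(Δφ/2) + cos φ₁ · cos φ₂ · sin²(Δλ/2) = 0.808193.
c = 2·atan2(√a, √(1−a)) = 2.23494 rad → d = 6371·c ≈ 14238.81 km.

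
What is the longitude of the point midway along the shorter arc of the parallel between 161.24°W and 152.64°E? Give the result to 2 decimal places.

175.70°E

Signed shortest Δλ from -161.24° to +152.64° is -46.12°.
Midpoint longitude = -161.24° + (-46.12°)/2 = -161.24° − 23.06° = -184.30°.
Normalise into (−180°, 180°]: +175.70°.
(The naïve average (-161.24 + +152.64)/2 = -4.3° is on the wrong side of the globe.)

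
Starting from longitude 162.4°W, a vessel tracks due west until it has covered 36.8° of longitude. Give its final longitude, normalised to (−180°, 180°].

Start at -162.4°; shift −36.8° → -199.2°.
-199.2° lies outside (−180°, 180°]; add 360° → +160.8°.

160.8°E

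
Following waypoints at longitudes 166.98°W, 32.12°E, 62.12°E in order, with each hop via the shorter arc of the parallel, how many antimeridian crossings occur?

Leg 1: -166.98° → +32.12°, shortest Δλ = -160.9° (west) — crosses 180°.
Leg 2: +32.12° → +62.12°, shortest Δλ = 30.0° (east) — does not cross 180°.
Total crossings: 1.

1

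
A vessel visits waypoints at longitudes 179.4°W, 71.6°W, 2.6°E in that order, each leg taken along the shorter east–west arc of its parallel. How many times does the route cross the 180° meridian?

Leg 1: -179.4° → -71.6°, shortest Δλ = 107.8° (east) — does not cross 180°.
Leg 2: -71.6° → +2.6°, shortest Δλ = 74.2° (east) — does not cross 180°.
Total crossings: 0.

0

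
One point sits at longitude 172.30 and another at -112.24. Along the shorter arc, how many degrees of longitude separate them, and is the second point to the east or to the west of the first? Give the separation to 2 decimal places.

75.46° east

Raw difference: -112.24 − 172.30 = -284.54°.
Normalise into (−180°, 180°]: -284.54° + 360° = 75.46°.
Positive ⇒ the second point lies to the east; separation 75.46°.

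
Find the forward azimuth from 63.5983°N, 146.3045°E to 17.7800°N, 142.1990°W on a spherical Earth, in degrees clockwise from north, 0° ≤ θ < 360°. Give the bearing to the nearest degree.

98°

Δλ = -142.1990 − 146.3045 = -288.5035°; wrapped into (−180°, 180°]: 71.4965°.
θ = atan2( sin Δλ · cos φ₂ , cos φ₁ · sin φ₂ − sin φ₁ · cos φ₂ · cos Δλ )
  = atan2(0.90301, -0.13490) = 98.497° → normalised to [0°, 360°): 98.497°.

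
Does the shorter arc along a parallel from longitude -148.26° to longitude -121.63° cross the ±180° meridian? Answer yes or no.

No

Signed shortest Δλ = ((-121.63 − -148.26 + 180) mod 360) − 180 = 26.63°.
Going east by 26.63° from -148.26° reaches -121.63° without touching 180°.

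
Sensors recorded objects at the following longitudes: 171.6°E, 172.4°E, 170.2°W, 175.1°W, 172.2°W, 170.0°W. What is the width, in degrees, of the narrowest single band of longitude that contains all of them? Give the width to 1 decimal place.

Sort the longitudes: -175.1°, -172.2°, -170.2°, -170.0°, +171.6°, +172.4°.
Eastward gaps between consecutive values (wrapping around): 2.9°, 2.0°, 0.2°, 341.6°, 0.8°, 12.5°.
Largest gap = 341.6° ⇒ minimal covering band is its complement: 360° − 341.6° = 18.4°.
Band runs from +171.6° eastward to -170.0°, crossing the antimeridian.

18.4°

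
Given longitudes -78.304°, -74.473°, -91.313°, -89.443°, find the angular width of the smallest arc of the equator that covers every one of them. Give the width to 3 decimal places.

Sort the longitudes: -91.313°, -89.443°, -78.304°, -74.473°.
Eastward gaps between consecutive values (wrapping around): 1.870°, 11.139°, 3.831°, 343.160°.
Largest gap = 343.160° ⇒ minimal covering band is its complement: 360° − 343.160° = 16.840°.
Band runs from -91.313° eastward to -74.473°.

16.840°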